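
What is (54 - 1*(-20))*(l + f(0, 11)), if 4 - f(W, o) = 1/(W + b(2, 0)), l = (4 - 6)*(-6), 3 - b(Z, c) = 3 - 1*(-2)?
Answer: 1221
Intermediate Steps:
b(Z, c) = -2 (b(Z, c) = 3 - (3 - 1*(-2)) = 3 - (3 + 2) = 3 - 1*5 = 3 - 5 = -2)
l = 12 (l = -2*(-6) = 12)
f(W, o) = 4 - 1/(-2 + W) (f(W, o) = 4 - 1/(W - 2) = 4 - 1/(-2 + W))
(54 - 1*(-20))*(l + f(0, 11)) = (54 - 1*(-20))*(12 + (-9 + 4*0)/(-2 + 0)) = (54 + 20)*(12 + (-9 + 0)/(-2)) = 74*(12 - ½*(-9)) = 74*(12 + 9/2) = 74*(33/2) = 1221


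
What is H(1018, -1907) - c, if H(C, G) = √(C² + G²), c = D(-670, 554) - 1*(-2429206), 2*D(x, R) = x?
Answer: -2428871 + √4672973 ≈ -2.4267e+6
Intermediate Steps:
D(x, R) = x/2
c = 2428871 (c = (½)*(-670) - 1*(-2429206) = -335 + 2429206 = 2428871)
H(1018, -1907) - c = √(1018² + (-1907)²) - 1*2428871 = √(1036324 + 3636649) - 2428871 = √4672973 - 2428871 = -2428871 + √4672973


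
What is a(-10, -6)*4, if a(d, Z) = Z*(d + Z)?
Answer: 384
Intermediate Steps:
a(d, Z) = Z*(Z + d)
a(-10, -6)*4 = -6*(-6 - 10)*4 = -6*(-16)*4 = 96*4 = 384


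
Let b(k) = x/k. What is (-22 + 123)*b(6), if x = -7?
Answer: -707/6 ≈ -117.83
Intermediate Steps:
b(k) = -7/k
(-22 + 123)*b(6) = (-22 + 123)*(-7/6) = 101*(-7*⅙) = 101*(-7/6) = -707/6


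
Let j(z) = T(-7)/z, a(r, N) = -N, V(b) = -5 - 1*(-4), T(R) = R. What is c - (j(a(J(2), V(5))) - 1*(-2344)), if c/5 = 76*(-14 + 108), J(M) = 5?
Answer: 33383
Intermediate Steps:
V(b) = -1 (V(b) = -5 + 4 = -1)
j(z) = -7/z
c = 35720 (c = 5*(76*(-14 + 108)) = 5*(76*94) = 5*7144 = 35720)
c - (j(a(J(2), V(5))) - 1*(-2344)) = 35720 - (-7/((-1*(-1))) - 1*(-2344)) = 35720 - (-7/1 + 2344) = 35720 - (-7*1 + 2344) = 35720 - (-7 + 2344) = 35720 - 1*2337 = 35720 - 2337 = 33383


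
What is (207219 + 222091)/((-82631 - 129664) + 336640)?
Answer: 85862/24869 ≈ 3.4526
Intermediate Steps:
(207219 + 222091)/((-82631 - 129664) + 336640) = 429310/(-212295 + 336640) = 429310/124345 = 429310*(1/124345) = 85862/24869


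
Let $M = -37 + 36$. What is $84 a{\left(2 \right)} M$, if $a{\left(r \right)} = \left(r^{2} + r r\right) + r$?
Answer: $-840$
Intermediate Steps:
$a{\left(r \right)} = r + 2 r^{2}$ ($a{\left(r \right)} = \left(r^{2} + r^{2}\right) + r = 2 r^{2} + r = r + 2 r^{2}$)
$M = -1$
$84 a{\left(2 \right)} M = 84 \cdot 2 \left(1 + 2 \cdot 2\right) \left(-1\right) = 84 \cdot 2 \left(1 + 4\right) \left(-1\right) = 84 \cdot 2 \cdot 5 \left(-1\right) = 84 \cdot 10 \left(-1\right) = 840 \left(-1\right) = -840$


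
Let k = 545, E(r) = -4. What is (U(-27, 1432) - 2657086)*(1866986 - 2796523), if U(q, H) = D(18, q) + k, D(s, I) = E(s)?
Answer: 2469356869665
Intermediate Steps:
D(s, I) = -4
U(q, H) = 541 (U(q, H) = -4 + 545 = 541)
(U(-27, 1432) - 2657086)*(1866986 - 2796523) = (541 - 2657086)*(1866986 - 2796523) = -2656545*(-929537) = 2469356869665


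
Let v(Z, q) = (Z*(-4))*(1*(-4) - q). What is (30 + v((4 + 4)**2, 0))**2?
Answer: 1110916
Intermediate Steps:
v(Z, q) = -4*Z*(-4 - q) (v(Z, q) = (-4*Z)*(-4 - q) = -4*Z*(-4 - q))
(30 + v((4 + 4)**2, 0))**2 = (30 + 4*(4 + 4)**2*(4 + 0))**2 = (30 + 4*8**2*4)**2 = (30 + 4*64*4)**2 = (30 + 1024)**2 = 1054**2 = 1110916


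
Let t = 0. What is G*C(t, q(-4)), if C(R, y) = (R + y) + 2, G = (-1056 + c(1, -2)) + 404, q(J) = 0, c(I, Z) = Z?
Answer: -1308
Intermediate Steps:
G = -654 (G = (-1056 - 2) + 404 = -1058 + 404 = -654)
C(R, y) = 2 + R + y
G*C(t, q(-4)) = -654*(2 + 0 + 0) = -654*2 = -1308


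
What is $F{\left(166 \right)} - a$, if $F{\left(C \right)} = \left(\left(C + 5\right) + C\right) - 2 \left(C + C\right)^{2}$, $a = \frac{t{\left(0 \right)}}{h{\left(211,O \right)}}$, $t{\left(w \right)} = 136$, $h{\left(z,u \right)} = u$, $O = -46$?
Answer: $- \frac{5062485}{23} \approx -2.2011 \cdot 10^{5}$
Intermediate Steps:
$a = - \frac{68}{23}$ ($a = \frac{136}{-46} = 136 \left(- \frac{1}{46}\right) = - \frac{68}{23} \approx -2.9565$)
$F{\left(C \right)} = 5 - 8 C^{2} + 2 C$ ($F{\left(C \right)} = \left(\left(5 + C\right) + C\right) - 2 \left(2 C\right)^{2} = \left(5 + 2 C\right) - 2 \cdot 4 C^{2} = \left(5 + 2 C\right) - 8 C^{2} = 5 - 8 C^{2} + 2 C$)
$F{\left(166 \right)} - a = \left(5 - 8 \cdot 166^{2} + 2 \cdot 166\right) - - \frac{68}{23} = \left(5 - 220448 + 332\right) + \frac{68}{23} = -220111 + \frac{68}{23} = - \frac{5062485}{23}$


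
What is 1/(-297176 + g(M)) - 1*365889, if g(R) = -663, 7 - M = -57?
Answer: -108976013872/297839 ≈ -3.6589e+5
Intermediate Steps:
M = 64 (M = 7 - 1*(-57) = 7 + 57 = 64)
1/(-297176 + g(M)) - 1*365889 = 1/(-297176 - 663) - 1*365889 = 1/(-297839) - 365889 = -1/297839 - 365889 = -108976013872/297839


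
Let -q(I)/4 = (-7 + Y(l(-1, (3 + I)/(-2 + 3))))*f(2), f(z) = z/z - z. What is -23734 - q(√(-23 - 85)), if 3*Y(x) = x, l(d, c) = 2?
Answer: -71126/3 ≈ -23709.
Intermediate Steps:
Y(x) = x/3
f(z) = 1 - z
q(I) = -76/3 (q(I) = -4*(-7 + (⅓)*2)*(1 - 1*2) = -4*(-7 + ⅔)*(1 - 2) = -(-76)*(-1)/3 = -4*19/3 = -76/3)
-23734 - q(√(-23 - 85)) = -23734 - 1*(-76/3) = -23734 + 76/3 = -71126/3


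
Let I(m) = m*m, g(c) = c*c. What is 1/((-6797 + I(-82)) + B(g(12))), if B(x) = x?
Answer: 1/71 ≈ 0.014085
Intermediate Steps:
g(c) = c**2
I(m) = m**2
1/((-6797 + I(-82)) + B(g(12))) = 1/((-6797 + (-82)**2) + 12**2) = 1/((-6797 + 6724) + 144) = 1/(-73 + 144) = 1/71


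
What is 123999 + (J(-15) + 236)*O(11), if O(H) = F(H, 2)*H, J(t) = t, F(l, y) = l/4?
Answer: 522737/4 ≈ 1.3068e+5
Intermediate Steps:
F(l, y) = l/4 (F(l, y) = l*(¼) = l/4)
O(H) = H²/4 (O(H) = (H/4)*H = H²/4)
123999 + (J(-15) + 236)*O(11) = 123999 + (-15 + 236)*((¼)*11²) = 123999 + 221*((¼)*121) = 123999 + 221*(121/4) = 123999 + 26741/4 = 522737/4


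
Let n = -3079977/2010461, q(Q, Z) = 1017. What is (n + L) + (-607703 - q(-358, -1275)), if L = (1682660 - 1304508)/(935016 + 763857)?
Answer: -2079098534680868009/3415517910453 ≈ -6.0872e+5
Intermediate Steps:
n = -3079977/2010461 (n = -3079977*1/2010461 = -3079977/2010461 ≈ -1.5320)
L = 378152/1698873 ≈ 0.22259
(n + L) + (-607703 - q(-358, -1275)) = (-3079977/2010461 + 378152/1698873) + (-607703 - 1*1017) = -4472229917849/3415517910453 + (-607703 - 1017) = -4472229917849/3415517910453 - 608720 = -2079098534680868009/3415517910453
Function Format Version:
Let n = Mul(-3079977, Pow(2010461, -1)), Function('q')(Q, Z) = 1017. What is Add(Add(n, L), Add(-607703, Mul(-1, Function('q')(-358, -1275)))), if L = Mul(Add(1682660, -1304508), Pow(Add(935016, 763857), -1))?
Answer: Rational(-2079098534680868009, 3415517910453) ≈ -6.0872e+5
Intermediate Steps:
n = Rational(-3079977, 2010461) (n = Mul(-3079977, Rational(1, 2010461)) = Rational(-3079977, 2010461) ≈ -1.5320)
L = Rational(378152, 1698873) (L = Mul(378152, Pow(1698873, -1)) = Mul(378152, Rational(1, 1698873)) = Rational(378152, 1698873) ≈ 0.22259)
Add(Add(n, L), Add(-607703, Mul(-1, Function('q')(-358, -1275)))) = Add(Add(Rational(-3079977, 2010461), Rational(378152, 1698873)), Add(-607703, Mul(-1, 1017))) = Add(Rational(-4472229917849, 3415517910453), Add(-607703, -1017)) = Add(Rational(-4472229917849, 3415517910453), -608720) = Rational(-2079098534680868009, 3415517910453)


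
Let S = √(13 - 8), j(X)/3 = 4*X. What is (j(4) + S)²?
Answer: (48 + √5)² ≈ 2523.7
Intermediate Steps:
j(X) = 12*X (j(X) = 3*(4*X) = 12*X)
S = √5 ≈ 2.2361
(j(4) + S)² = (12*4 + √5)² = (48 + √5)²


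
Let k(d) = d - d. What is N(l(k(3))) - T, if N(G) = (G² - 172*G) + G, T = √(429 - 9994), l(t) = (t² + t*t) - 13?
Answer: 2392 - I*√9565 ≈ 2392.0 - 97.801*I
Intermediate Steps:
k(d) = 0
l(t) = -13 + 2*t² (l(t) = (t² + t²) - 13 = 2*t² - 13 = -13 + 2*t²)
T = I*√9565 (T = √(-9565) = I*√9565 ≈ 97.801*I)
N(G) = G² - 171*G
N(l(k(3))) - T = (-13 + 2*0²)*(-171 + (-13 + 2*0²)) - I*√9565 = (-13 + 2*0)*(-171 + (-13 + 2*0)) - I*√9565 = (-13 + 0)*(-171 + (-13 + 0)) - I*√9565 = -13*(-171 - 13) - I*√9565 = -13*(-184) - I*√9565 = 2392 - I*√9565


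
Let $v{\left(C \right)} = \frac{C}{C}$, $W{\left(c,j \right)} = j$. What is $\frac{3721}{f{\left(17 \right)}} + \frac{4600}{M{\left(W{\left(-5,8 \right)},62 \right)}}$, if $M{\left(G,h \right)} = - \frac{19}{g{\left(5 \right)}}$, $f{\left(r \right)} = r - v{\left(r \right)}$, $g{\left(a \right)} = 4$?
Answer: $- \frac{223701}{304} \approx -735.86$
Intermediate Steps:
$v{\left(C \right)} = 1$
$f{\left(r \right)} = -1 + r$ ($f{\left(r \right)} = r - 1 = -1 + r$)
$M{\left(G,h \right)} = - \frac{19}{4}$
$\frac{3721}{f{\left(17 \right)}} + \frac{4600}{M{\left(W{\left(-5,8 \right)},62 \right)}} = \frac{3721}{-1 + 17} + \frac{4600}{- \frac{19}{4}} = \frac{3721}{16} + 4600 \left(- \frac{4}{19}\right) = 3721 \cdot \frac{1}{16} - \frac{18400}{19} = \frac{3721}{16} - \frac{18400}{19} = - \frac{223701}{304}$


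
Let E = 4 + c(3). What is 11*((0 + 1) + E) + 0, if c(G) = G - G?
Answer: 55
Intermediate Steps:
c(G) = 0
E = 4 (E = 4 + 0 = 4)
11*((0 + 1) + E) + 0 = 11*((0 + 1) + 4) + 0 = 11*(1 + 4) + 0 = 11*5 + 0 = 55 + 0 = 55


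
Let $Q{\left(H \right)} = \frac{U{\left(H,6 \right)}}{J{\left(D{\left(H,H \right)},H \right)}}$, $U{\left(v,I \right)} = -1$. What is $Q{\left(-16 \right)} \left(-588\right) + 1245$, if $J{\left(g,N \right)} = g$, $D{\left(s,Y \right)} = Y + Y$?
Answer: $\frac{9813}{8} \approx 1226.6$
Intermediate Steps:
$D{\left(s,Y \right)} = 2 Y$
$Q{\left(H \right)} = - \frac{1}{2 H}$
$Q{\left(-16 \right)} \left(-588\right) + 1245 = - \frac{1}{2 \left(-16\right)} \left(-588\right) + 1245 = \left(- \frac{1}{2}\right) \left(- \frac{1}{16}\right) \left(-588\right) + 1245 = \frac{1}{32} \left(-588\right) + 1245 = - \frac{147}{8} + 1245 = \frac{9813}{8}$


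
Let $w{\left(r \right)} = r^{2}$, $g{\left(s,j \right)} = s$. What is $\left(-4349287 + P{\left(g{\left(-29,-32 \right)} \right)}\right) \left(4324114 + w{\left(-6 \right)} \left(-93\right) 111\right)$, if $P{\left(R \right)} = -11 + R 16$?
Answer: $-17192373408332$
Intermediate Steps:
$P{\left(R \right)} = -11 + 16 R$
$\left(-4349287 + P{\left(g{\left(-29,-32 \right)} \right)}\right) \left(4324114 + w{\left(-6 \right)} \left(-93\right) 111\right) = \left(-4349287 + \left(-11 + 16 \left(-29\right)\right)\right) \left(4324114 + \left(-6\right)^{2} \left(-93\right) 111\right) = \left(-4349287 - 475\right) \left(4324114 + 36 \left(-93\right) 111\right) = \left(-4349287 - 475\right) \left(4324114 - 371628\right) = - 4349762 \left(4324114 - 371628\right) = \left(-4349762\right) 3952486 = -17192373408332$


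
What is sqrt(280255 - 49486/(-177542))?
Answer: 6*sqrt(61347027611203)/88771 ≈ 529.39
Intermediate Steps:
sqrt(280255 - 49486/(-177542)) = sqrt(280255 - 49486*(-1/177542)) = sqrt(280255 + 24743/88771) = sqrt(24878541348/88771) = 6*sqrt(61347027611203)/88771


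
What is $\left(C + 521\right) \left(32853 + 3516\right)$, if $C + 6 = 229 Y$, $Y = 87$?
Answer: $743309622$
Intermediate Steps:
$C = 19917$ ($C = -6 + 229 \cdot 87 = -6 + 19923 = 19917$)
$\left(C + 521\right) \left(32853 + 3516\right) = \left(19917 + 521\right) \left(32853 + 3516\right) = 20438 \cdot 36369 = 743309622$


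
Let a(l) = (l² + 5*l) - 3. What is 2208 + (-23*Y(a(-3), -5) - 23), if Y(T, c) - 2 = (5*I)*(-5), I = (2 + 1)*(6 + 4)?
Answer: 19389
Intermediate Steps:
I = 30 (I = 3*10 = 30)
a(l) = -3 + l² + 5*l
Y(T, c) = -748 (Y(T, c) = 2 + (5*30)*(-5) = 2 + 150*(-5) = 2 - 750 = -748)
2208 + (-23*Y(a(-3), -5) - 23) = 2208 + (-23*(-748) - 23) = 2208 + (17204 - 23) = 2208 + 17181 = 19389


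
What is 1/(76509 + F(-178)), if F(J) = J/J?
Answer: 1/76510 ≈ 1.3070e-5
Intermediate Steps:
F(J) = 1
1/(76509 + F(-178)) = 1/(76509 + 1) = 1/76510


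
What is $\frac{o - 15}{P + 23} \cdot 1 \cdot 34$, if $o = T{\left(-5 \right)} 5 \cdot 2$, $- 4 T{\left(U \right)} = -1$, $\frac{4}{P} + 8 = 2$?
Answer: $- \frac{1275}{67} \approx -19.03$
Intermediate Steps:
$P = - \frac{2}{3}$ ($P = \frac{4}{-8 + 2} = \frac{4}{-6} = 4 \left(- \frac{1}{6}\right) = - \frac{2}{3} \approx -0.66667$)
$T{\left(U \right)} = \frac{1}{4}$ ($T{\left(U \right)} = \left(- \frac{1}{4}\right) \left(-1\right) = \frac{1}{4}$)
$o = \frac{5}{2}$ ($o = \frac{1}{4} \cdot 5 \cdot 2 = \frac{5}{4} \cdot 2 = \frac{5}{2} \approx 2.5$)
$\frac{o - 15}{P + 23} \cdot 1 \cdot 34 = \frac{\frac{5}{2} - 15}{- \frac{2}{3} + 23} \cdot 1 \cdot 34 = - \frac{25}{2 \cdot \frac{67}{3}} \cdot 1 \cdot 34 = \left(- \frac{25}{2}\right) \frac{3}{67} \cdot 1 \cdot 34 = \left(- \frac{75}{134}\right) 1 \cdot 34 = \left(- \frac{75}{134}\right) 34 = - \frac{1275}{67}$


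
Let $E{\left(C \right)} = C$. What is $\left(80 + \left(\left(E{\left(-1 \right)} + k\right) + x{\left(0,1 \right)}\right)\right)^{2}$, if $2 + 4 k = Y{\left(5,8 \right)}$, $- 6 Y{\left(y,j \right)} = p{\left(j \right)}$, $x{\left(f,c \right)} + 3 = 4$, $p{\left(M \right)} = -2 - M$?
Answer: $\frac{919681}{144} \approx 6386.7$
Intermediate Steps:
$x{\left(f,c \right)} = 1$ ($x{\left(f,c \right)} = -3 + 4 = 1$)
$Y{\left(y,j \right)} = \frac{1}{3} + \frac{j}{6}$ ($Y{\left(y,j \right)} = - \frac{-2 - j}{6} = \frac{1}{3} + \frac{j}{6}$)
$k = - \frac{1}{12}$ ($k = - \frac{1}{2} + \frac{\frac{1}{3} + \frac{1}{6} \cdot 8}{4} = - \frac{1}{2} + \frac{\frac{1}{3} + \frac{4}{3}}{4} = - \frac{1}{2} + \frac{1}{4} \cdot \frac{5}{3} = - \frac{1}{2} + \frac{5}{12} = - \frac{1}{12} \approx -0.083333$)
$\left(80 + \left(\left(E{\left(-1 \right)} + k\right) + x{\left(0,1 \right)}\right)\right)^{2} = \left(80 + \left(\left(-1 - \frac{1}{12}\right) + 1\right)\right)^{2} = \left(80 + \left(- \frac{13}{12} + 1\right)\right)^{2} = \left(80 - \frac{1}{12}\right)^{2} = \left(\frac{959}{12}\right)^{2} = \frac{919681}{144}$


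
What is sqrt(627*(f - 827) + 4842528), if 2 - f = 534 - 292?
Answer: sqrt(4173519) ≈ 2042.9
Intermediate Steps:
f = -240 (f = 2 - (534 - 292) = 2 - 1*242 = 2 - 242 = -240)
sqrt(627*(f - 827) + 4842528) = sqrt(627*(-240 - 827) + 4842528) = sqrt(627*(-1067) + 4842528) = sqrt(-669009 + 4842528) = sqrt(4173519)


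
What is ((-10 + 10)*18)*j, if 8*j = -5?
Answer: 0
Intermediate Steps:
j = -5/8 (j = (⅛)*(-5) = -5/8 ≈ -0.62500)
((-10 + 10)*18)*j = ((-10 + 10)*18)*(-5/8) = (0*18)*(-5/8) = 0*(-5/8) = 0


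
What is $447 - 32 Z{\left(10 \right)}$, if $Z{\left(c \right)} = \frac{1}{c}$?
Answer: $\frac{2219}{5} \approx 443.8$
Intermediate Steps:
$447 - 32 Z{\left(10 \right)} = 447 - \frac{32}{10} = 447 - \frac{16}{5} = \frac{2219}{5}$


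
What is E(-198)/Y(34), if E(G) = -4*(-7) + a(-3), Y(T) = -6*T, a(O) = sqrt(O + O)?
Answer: -7/51 - I*sqrt(6)/204 ≈ -0.13725 - 0.012007*I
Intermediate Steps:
a(O) = sqrt(2)*sqrt(O) (a(O) = sqrt(2*O) = sqrt(2)*sqrt(O))
E(G) = 28 + I*sqrt(6) (E(G) = -4*(-7) + sqrt(2)*sqrt(-3) = 28 + sqrt(2)*(I*sqrt(3)) = 28 + I*sqrt(6))
E(-198)/Y(34) = (28 + I*sqrt(6))/((-6*34)) = (28 + I*sqrt(6))/(-204) = (28 + I*sqrt(6))*(-1/204) = -7/51 - I*sqrt(6)/204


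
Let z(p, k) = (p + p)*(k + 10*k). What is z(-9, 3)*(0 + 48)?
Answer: -28512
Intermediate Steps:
z(p, k) = 22*k*p (z(p, k) = (2*p)*(11*k) = 22*k*p)
z(-9, 3)*(0 + 48) = (22*3*(-9))*(0 + 48) = -594*48 = -28512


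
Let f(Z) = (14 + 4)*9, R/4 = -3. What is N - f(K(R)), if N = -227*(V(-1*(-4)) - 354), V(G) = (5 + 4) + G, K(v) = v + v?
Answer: 77245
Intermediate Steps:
R = -12 (R = 4*(-3) = -12)
K(v) = 2*v
f(Z) = 162 (f(Z) = 18*9 = 162)
V(G) = 9 + G
N = 77407 (N = -227*((9 - 1*(-4)) - 354) = -227*((9 + 4) - 354) = -227*(13 - 354) = -227*(-341) = 77407)
N - f(K(R)) = 77407 - 1*162 = 77407 - 162 = 77245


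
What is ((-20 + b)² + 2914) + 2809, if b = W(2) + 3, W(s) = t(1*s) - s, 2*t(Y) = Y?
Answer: 6047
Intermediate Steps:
t(Y) = Y/2
W(s) = -s/2 (W(s) = (1*s)/2 - s = s/2 - s = -s/2)
b = 2 (b = -½*2 + 3 = -1 + 3 = 2)
((-20 + b)² + 2914) + 2809 = ((-20 + 2)² + 2914) + 2809 = ((-18)² + 2914) + 2809 = (324 + 2914) + 2809 = 3238 + 2809 = 6047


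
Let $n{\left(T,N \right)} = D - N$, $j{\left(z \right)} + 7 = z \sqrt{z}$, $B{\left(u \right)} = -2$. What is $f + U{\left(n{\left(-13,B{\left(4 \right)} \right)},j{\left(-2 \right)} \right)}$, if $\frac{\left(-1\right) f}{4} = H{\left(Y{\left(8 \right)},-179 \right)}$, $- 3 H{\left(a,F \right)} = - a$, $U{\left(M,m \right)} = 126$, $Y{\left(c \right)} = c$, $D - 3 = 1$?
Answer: $\frac{346}{3} \approx 115.33$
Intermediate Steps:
$D = 4$ ($D = 3 + 1 = 4$)
$j{\left(z \right)} = -7 + z^{\frac{3}{2}}$ ($j{\left(z \right)} = -7 + z \sqrt{z} = -7 + z^{\frac{3}{2}}$)
$n{\left(T,N \right)} = 4 - N$
$H{\left(a,F \right)} = \frac{a}{3}$ ($H{\left(a,F \right)} = - \frac{\left(-1\right) a}{3} = \frac{a}{3}$)
$f = - \frac{32}{3}$ ($f = - 4 \cdot \frac{1}{3} \cdot 8 = \left(-4\right) \frac{8}{3} = - \frac{32}{3} \approx -10.667$)
$f + U{\left(n{\left(-13,B{\left(4 \right)} \right)},j{\left(-2 \right)} \right)} = - \frac{32}{3} + 126 = \frac{346}{3}$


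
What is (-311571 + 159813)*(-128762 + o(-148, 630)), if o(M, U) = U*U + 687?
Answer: -40796344350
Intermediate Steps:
o(M, U) = 687 + U**2 (o(M, U) = U**2 + 687 = 687 + U**2)
(-311571 + 159813)*(-128762 + o(-148, 630)) = (-311571 + 159813)*(-128762 + (687 + 630**2)) = -151758*(-128762 + (687 + 396900)) = -151758*(-128762 + 397587) = -151758*268825 = -40796344350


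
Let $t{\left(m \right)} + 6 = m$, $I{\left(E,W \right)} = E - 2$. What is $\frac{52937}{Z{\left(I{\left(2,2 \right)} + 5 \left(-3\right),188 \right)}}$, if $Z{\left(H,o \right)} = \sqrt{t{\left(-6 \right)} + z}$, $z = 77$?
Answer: $\frac{52937 \sqrt{65}}{65} \approx 6566.0$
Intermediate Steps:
$I{\left(E,W \right)} = -2 + E$
$t{\left(m \right)} = -6 + m$
$Z{\left(H,o \right)} = \sqrt{65}$ ($Z{\left(H,o \right)} = \sqrt{\left(-6 - 6\right) + 77} = \sqrt{-12 + 77} = \sqrt{65}$)
$\frac{52937}{Z{\left(I{\left(2,2 \right)} + 5 \left(-3\right),188 \right)}} = \frac{52937}{\sqrt{65}} = 52937 \frac{\sqrt{65}}{65} = \frac{52937 \sqrt{65}}{65}$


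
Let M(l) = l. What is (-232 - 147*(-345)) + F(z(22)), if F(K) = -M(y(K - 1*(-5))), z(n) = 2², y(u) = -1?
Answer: 50484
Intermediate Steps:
z(n) = 4
F(K) = 1 (F(K) = -1*(-1) = 1)
(-232 - 147*(-345)) + F(z(22)) = (-232 - 147*(-345)) + 1 = (-232 + 50715) + 1 = 50483 + 1 = 50484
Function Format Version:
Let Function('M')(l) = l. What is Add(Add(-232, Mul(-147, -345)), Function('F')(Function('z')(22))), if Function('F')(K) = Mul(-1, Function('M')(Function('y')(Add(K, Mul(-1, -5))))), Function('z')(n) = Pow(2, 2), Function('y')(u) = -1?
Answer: 50484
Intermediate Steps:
Function('z')(n) = 4
Function('F')(K) = 1 (Function('F')(K) = Mul(-1, -1) = 1)
Add(Add(-232, Mul(-147, -345)), Function('F')(Function('z')(22))) = Add(Add(-232, Mul(-147, -345)), 1) = Add(Add(-232, 50715), 1) = Add(50483, 1) = 50484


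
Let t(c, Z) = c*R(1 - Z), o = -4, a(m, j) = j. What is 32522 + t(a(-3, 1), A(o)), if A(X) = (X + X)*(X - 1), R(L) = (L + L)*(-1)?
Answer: 32600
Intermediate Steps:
R(L) = -2*L (R(L) = (2*L)*(-1) = -2*L)
A(X) = 2*X*(-1 + X) (A(X) = (2*X)*(-1 + X) = 2*X*(-1 + X))
t(c, Z) = c*(-2 + 2*Z) (t(c, Z) = c*(-2*(1 - Z)) = c*(-2 + 2*Z))
32522 + t(a(-3, 1), A(o)) = 32522 + 2*1*(-1 + 2*(-4)*(-1 - 4)) = 32522 + 2*1*(-1 + 2*(-4)*(-5)) = 32522 + 2*1*(-1 + 40) = 32522 + 2*1*39 = 32522 + 78 = 32600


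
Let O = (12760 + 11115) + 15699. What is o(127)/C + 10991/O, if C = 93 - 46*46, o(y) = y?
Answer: 17208895/80058202 ≈ 0.21495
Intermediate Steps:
C = -2023 (C = 93 - 2116 = -2023)
O = 39574 (O = 23875 + 15699 = 39574)
o(127)/C + 10991/O = 127/(-2023) + 10991/39574 = 127*(-1/2023) + 10991*(1/39574) = -127/2023 + 10991/39574 = 17208895/80058202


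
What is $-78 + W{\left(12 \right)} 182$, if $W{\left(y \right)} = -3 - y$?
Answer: $-2808$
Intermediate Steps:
$-78 + W{\left(12 \right)} 182 = -78 + \left(-3 - 12\right) 182 = -78 - 2730 = -2808$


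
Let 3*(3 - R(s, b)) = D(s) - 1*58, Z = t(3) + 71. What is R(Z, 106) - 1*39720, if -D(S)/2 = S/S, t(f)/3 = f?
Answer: -39697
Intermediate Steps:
t(f) = 3*f
D(S) = -2 (D(S) = -2*S/S = -2*1 = -2)
Z = 80 (Z = 3*3 + 71 = 9 + 71 = 80)
R(s, b) = 23 (R(s, b) = 3 - (-2 - 1*58)/3 = 3 - (-2 - 58)/3 = 3 - ⅓*(-60) = 3 + 20 = 23)
R(Z, 106) - 1*39720 = 23 - 1*39720 = 23 - 39720 = -39697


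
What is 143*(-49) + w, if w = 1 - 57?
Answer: -7063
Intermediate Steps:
w = -56
143*(-49) + w = 143*(-49) - 56 = -7007 - 56 = -7063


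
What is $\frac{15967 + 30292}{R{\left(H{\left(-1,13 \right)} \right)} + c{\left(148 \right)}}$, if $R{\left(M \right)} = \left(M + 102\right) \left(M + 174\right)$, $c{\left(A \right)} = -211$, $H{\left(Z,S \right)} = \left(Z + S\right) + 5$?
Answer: $\frac{46259}{22518} \approx 2.0543$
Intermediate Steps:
$H{\left(Z,S \right)} = 5 + S + Z$ ($H{\left(Z,S \right)} = \left(S + Z\right) + 5 = 5 + S + Z$)
$R{\left(M \right)} = \left(102 + M\right) \left(174 + M\right)$
$\frac{15967 + 30292}{R{\left(H{\left(-1,13 \right)} \right)} + c{\left(148 \right)}} = \frac{15967 + 30292}{\left(17748 + \left(5 + 13 - 1\right)^{2} + 276 \left(5 + 13 - 1\right)\right) - 211} = \frac{46259}{\left(17748 + 17^{2} + 276 \cdot 17\right) - 211} = \frac{46259}{\left(17748 + 289 + 4692\right) - 211} = \frac{46259}{22729 - 211} = \frac{46259}{22518}$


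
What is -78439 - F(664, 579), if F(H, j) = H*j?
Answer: -462895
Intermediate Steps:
-78439 - F(664, 579) = -78439 - 664*579 = -78439 - 1*384456 = -78439 - 384456 = -462895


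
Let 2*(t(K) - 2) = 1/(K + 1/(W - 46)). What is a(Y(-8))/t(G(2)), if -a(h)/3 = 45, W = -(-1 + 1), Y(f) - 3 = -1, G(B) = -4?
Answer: -24975/347 ≈ -71.974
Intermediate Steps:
Y(f) = 2 (Y(f) = 3 - 1 = 2)
W = 0 (W = -1*0 = 0)
a(h) = -135 (a(h) = -3*45 = -135)
t(K) = 2 + 1/(2*(-1/46 + K)) (t(K) = 2 + 1/(2*(K + 1/(0 - 46))) = 2 + 1/(2*(K + 1/(-46))) = 2 + 1/(2*(K - 1/46)) = 2 + 1/(2*(-1/46 + K)))
a(Y(-8))/t(G(2)) = -135*(-1 + 46*(-4))/(21 + 92*(-4)) = -135*(-1 - 184)/(21 - 368) = -135/(-347/(-185)) = -135/((-1/185*(-347))) = -135/347/185 = -135*185/347 = -24975/347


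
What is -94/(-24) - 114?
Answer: -1321/12 ≈ -110.08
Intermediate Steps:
-94/(-24) - 114 = -1/24*(-94) - 114 = 47/12 - 114 = -1321/12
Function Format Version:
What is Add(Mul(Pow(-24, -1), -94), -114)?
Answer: Rational(-1321, 12) ≈ -110.08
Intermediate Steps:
Add(Mul(Pow(-24, -1), -94), -114) = Add(Mul(Rational(-1, 24), -94), -114) = Add(Rational(47, 12), -114) = Rational(-1321, 12)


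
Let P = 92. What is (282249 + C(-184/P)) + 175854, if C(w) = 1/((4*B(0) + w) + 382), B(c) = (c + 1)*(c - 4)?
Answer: 166749493/364 ≈ 4.5810e+5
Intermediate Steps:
B(c) = (1 + c)*(-4 + c)
C(w) = 1/(366 + w) (C(w) = 1/((4*(-4 + 0**2 - 3*0) + w) + 382) = 1/((4*(-4 + 0 + 0) + w) + 382) = 1/((4*(-4) + w) + 382) = 1/((-16 + w) + 382) = 1/(366 + w))
(282249 + C(-184/P)) + 175854 = (282249 + 1/(366 - 184/92)) + 175854 = (282249 + 1/(366 - 184*1/92)) + 175854 = (282249 + 1/(366 - 2)) + 175854 = (282249 + 1/364) + 175854 = 102738637/364 + 175854 = 166749493/364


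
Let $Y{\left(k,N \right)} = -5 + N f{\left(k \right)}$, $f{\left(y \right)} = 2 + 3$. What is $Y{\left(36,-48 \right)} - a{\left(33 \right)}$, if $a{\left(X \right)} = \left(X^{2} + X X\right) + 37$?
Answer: $-2460$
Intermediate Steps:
$f{\left(y \right)} = 5$
$Y{\left(k,N \right)} = -5 + 5 N$ ($Y{\left(k,N \right)} = -5 + N 5 = -5 + 5 N$)
$a{\left(X \right)} = 37 + 2 X^{2}$ ($a{\left(X \right)} = \left(X^{2} + X^{2}\right) + 37 = 2 X^{2} + 37 = 37 + 2 X^{2}$)
$Y{\left(36,-48 \right)} - a{\left(33 \right)} = \left(-5 + 5 \left(-48\right)\right) - \left(37 + 2 \cdot 33^{2}\right) = \left(-5 - 240\right) - \left(37 + 2 \cdot 1089\right) = -245 - \left(37 + 2178\right) = -245 - 2215 = -2460$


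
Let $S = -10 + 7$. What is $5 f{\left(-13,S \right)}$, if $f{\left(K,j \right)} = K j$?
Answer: $195$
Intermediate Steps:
$S = -3$
$5 f{\left(-13,S \right)} = 5 \left(\left(-13\right) \left(-3\right)\right) = 5 \cdot 39 = 195$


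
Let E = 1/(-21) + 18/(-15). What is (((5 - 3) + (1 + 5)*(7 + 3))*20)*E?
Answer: -32488/21 ≈ -1547.0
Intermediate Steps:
E = -131/105 (E = 1*(-1/21) + 18*(-1/15) = -1/21 - 6/5 = -131/105 ≈ -1.2476)
(((5 - 3) + (1 + 5)*(7 + 3))*20)*E = (((5 - 3) + (1 + 5)*(7 + 3))*20)*(-131/105) = ((2 + 6*10)*20)*(-131/105) = ((2 + 60)*20)*(-131/105) = (62*20)*(-131/105) = 1240*(-131/105) = -32488/21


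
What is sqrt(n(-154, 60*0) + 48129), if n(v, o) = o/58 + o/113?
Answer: sqrt(48129) ≈ 219.38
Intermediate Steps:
n(v, o) = 171*o/6554 (n(v, o) = o*(1/58) + o*(1/113) = o/58 + o/113 = 171*o/6554)
sqrt(n(-154, 60*0) + 48129) = sqrt(171*(60*0)/6554 + 48129) = sqrt((171/6554)*0 + 48129) = sqrt(0 + 48129) = sqrt(48129)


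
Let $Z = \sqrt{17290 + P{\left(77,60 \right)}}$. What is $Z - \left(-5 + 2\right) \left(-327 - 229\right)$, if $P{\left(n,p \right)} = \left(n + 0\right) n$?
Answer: $-1668 + \sqrt{23219} \approx -1515.6$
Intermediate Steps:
$P{\left(n,p \right)} = n^{2}$ ($P{\left(n,p \right)} = n n = n^{2}$)
$Z = \sqrt{23219}$ ($Z = \sqrt{17290 + 77^{2}} = \sqrt{17290 + 5929} = \sqrt{23219} \approx 152.38$)
$Z - \left(-5 + 2\right) \left(-327 - 229\right) = \sqrt{23219} - \left(-5 + 2\right) \left(-327 - 229\right) = \sqrt{23219} - - 3 \left(-327 - 229\right) = \sqrt{23219} - \left(-3\right) \left(-556\right) = \sqrt{23219} - 1668 = -1668 + \sqrt{23219}$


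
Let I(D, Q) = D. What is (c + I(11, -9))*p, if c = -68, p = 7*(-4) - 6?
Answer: 1938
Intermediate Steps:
p = -34 (p = -28 - 6 = -34)
(c + I(11, -9))*p = (-68 + 11)*(-34) = -57*(-34) = 1938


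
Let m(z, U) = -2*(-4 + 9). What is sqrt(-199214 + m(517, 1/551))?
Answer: 6*I*sqrt(5534) ≈ 446.35*I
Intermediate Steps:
m(z, U) = -10 (m(z, U) = -2*5 = -10)
sqrt(-199214 + m(517, 1/551)) = sqrt(-199214 - 10) = sqrt(-199224) = 6*I*sqrt(5534)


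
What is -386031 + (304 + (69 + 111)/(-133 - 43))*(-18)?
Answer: -8612661/22 ≈ -3.9148e+5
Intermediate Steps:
-386031 + (304 + (69 + 111)/(-133 - 43))*(-18) = -386031 + (304 + 180/(-176))*(-18) = -386031 + (304 + 180*(-1/176))*(-18) = -386031 + (304 - 45/44)*(-18) = -386031 + (13331/44)*(-18) = -386031 - 119979/22 = -8612661/22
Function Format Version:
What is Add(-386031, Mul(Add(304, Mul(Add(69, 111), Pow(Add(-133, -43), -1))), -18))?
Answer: Rational(-8612661, 22) ≈ -3.9148e+5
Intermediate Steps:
Add(-386031, Mul(Add(304, Mul(Add(69, 111), Pow(Add(-133, -43), -1))), -18)) = Add(-386031, Mul(Add(304, Mul(180, Pow(-176, -1))), -18)) = Add(-386031, Mul(Add(304, Mul(180, Rational(-1, 176))), -18)) = Add(-386031, Mul(Add(304, Rational(-45, 44)), -18)) = Add(-386031, Mul(Rational(13331, 44), -18)) = Add(-386031, Rational(-119979, 22)) = Rational(-8612661, 22)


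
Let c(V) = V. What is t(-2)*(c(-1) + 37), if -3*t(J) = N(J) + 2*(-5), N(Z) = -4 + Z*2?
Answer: 216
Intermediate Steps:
N(Z) = -4 + 2*Z
t(J) = 14/3 - 2*J/3 (t(J) = -((-4 + 2*J) + 2*(-5))/3 = -((-4 + 2*J) - 10)/3 = -(-14 + 2*J)/3 = 14/3 - 2*J/3)
t(-2)*(c(-1) + 37) = (14/3 - ⅔*(-2))*(-1 + 37) = (14/3 + 4/3)*36 = 6*36 = 216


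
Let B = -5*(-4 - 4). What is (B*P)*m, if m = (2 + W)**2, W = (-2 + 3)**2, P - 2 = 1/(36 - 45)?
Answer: 680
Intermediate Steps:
P = 17/9 (P = 2 + 1/(36 - 45) = 2 + 1/(-9) = 2 - 1/9 = 17/9 ≈ 1.8889)
W = 1 (W = 1**2 = 1)
m = 9 (m = (2 + 1)**2 = 3**2 = 9)
B = 40 (B = -5*(-8) = 40)
(B*P)*m = (40*(17/9))*9 = (680/9)*9 = 680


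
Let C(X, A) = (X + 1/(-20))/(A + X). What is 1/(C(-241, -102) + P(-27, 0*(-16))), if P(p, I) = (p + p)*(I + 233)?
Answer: -6860/86307699 ≈ -7.9483e-5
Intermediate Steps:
P(p, I) = 2*p*(233 + I) (P(p, I) = (2*p)*(233 + I) = 2*p*(233 + I))
C(X, A) = (-1/20 + X)/(A + X) (C(X, A) = (X - 1/20)/(A + X) = (-1/20 + X)/(A + X))
1/(C(-241, -102) + P(-27, 0*(-16))) = 1/((-1/20 - 241)/(-102 - 241) + 2*(-27)*(233 + 0*(-16))) = 1/(-4821/20/(-343) + 2*(-27)*(233 + 0)) = 1/(-1/343*(-4821/20) + 2*(-27)*233) = 1/(4821/6860 - 12582) = 1/(-86307699/6860) = -6860/86307699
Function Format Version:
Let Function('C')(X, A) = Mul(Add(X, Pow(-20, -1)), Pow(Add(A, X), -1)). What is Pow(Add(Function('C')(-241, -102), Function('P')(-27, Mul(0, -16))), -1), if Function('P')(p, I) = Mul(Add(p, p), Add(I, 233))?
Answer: Rational(-6860, 86307699) ≈ -7.9483e-5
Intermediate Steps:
Function('P')(p, I) = Mul(2, p, Add(233, I)) (Function('P')(p, I) = Mul(Mul(2, p), Add(233, I)) = Mul(2, p, Add(233, I)))
Function('C')(X, A) = Mul(Pow(Add(A, X), -1), Add(Rational(-1, 20), X)) (Function('C')(X, A) = Mul(Add(X, Rational(-1, 20)), Pow(Add(A, X), -1)) = Mul(Add(Rational(-1, 20), X), Pow(Add(A, X), -1)) = Mul(Pow(Add(A, X), -1), Add(Rational(-1, 20), X)))
Pow(Add(Function('C')(-241, -102), Function('P')(-27, Mul(0, -16))), -1) = Pow(Add(Mul(Pow(Add(-102, -241), -1), Add(Rational(-1, 20), -241)), Mul(2, -27, Add(233, Mul(0, -16)))), -1) = Pow(Add(Mul(Pow(-343, -1), Rational(-4821, 20)), Mul(2, -27, Add(233, 0))), -1) = Pow(Add(Mul(Rational(-1, 343), Rational(-4821, 20)), Mul(2, -27, 233)), -1) = Pow(Add(Rational(4821, 6860), -12582), -1) = Pow(Rational(-86307699, 6860), -1) = Rational(-6860, 86307699)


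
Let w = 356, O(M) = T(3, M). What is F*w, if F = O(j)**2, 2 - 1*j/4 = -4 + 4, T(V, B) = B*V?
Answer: 205056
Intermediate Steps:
j = 8 (j = 8 - 4*(-4 + 4) = 8 - 4*0 = 8 + 0 = 8)
O(M) = 3*M (O(M) = M*3 = 3*M)
F = 576 (F = (3*8)**2 = 24**2 = 576)
F*w = 576*356 = 205056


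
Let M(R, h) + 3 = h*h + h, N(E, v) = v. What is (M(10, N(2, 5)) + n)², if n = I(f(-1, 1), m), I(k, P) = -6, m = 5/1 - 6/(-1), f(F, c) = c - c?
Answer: 441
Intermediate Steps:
M(R, h) = -3 + h + h² (M(R, h) = -3 + (h*h + h) = -3 + (h² + h) = -3 + (h + h²) = -3 + h + h²)
f(F, c) = 0
m = 11 (m = 5*1 - 6*(-1) = 5 + 6 = 11)
n = -6
(M(10, N(2, 5)) + n)² = ((-3 + 5 + 5²) - 6)² = ((-3 + 5 + 25) - 6)² = (27 - 6)² = 21² = 441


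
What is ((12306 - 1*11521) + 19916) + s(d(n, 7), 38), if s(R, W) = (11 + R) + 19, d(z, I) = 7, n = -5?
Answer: 20738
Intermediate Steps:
s(R, W) = 30 + R
((12306 - 1*11521) + 19916) + s(d(n, 7), 38) = ((12306 - 1*11521) + 19916) + (30 + 7) = ((12306 - 11521) + 19916) + 37 = (785 + 19916) + 37 = 20701 + 37 = 20738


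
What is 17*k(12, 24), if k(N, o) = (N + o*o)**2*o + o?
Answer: 141063960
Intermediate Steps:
k(N, o) = o + o*(N + o**2)**2 (k(N, o) = (N + o**2)**2*o + o = o*(N + o**2)**2 + o = o + o*(N + o**2)**2)
17*k(12, 24) = 17*(24*(1 + (12 + 24**2)**2)) = 17*(24*(1 + (12 + 576)**2)) = 17*(24*(1 + 588**2)) = 17*(24*(1 + 345744)) = 17*(24*345745) = 17*8297880 = 141063960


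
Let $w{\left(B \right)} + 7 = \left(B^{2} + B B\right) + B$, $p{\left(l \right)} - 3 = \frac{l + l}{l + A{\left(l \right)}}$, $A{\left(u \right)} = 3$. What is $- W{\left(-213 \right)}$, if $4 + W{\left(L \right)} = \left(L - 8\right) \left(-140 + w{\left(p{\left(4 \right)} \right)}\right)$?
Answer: $- \frac{1175082}{49} \approx -23981.0$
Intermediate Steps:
$p{\left(l \right)} = 3 + \frac{2 l}{3 + l}$ ($p{\left(l \right)} = 3 + \frac{l + l}{l + 3} = 3 + \frac{2 l}{3 + l}$)
$w{\left(B \right)} = -7 + B + 2 B^{2}$ ($w{\left(B \right)} = -7 + \left(\left(B^{2} + B B\right) + B\right) = -7 + \left(\left(B^{2} + B^{2}\right) + B\right) = -7 + \left(2 B^{2} + B\right) = -7 + \left(B + 2 B^{2}\right) = -7 + B + 2 B^{2}$)
$W{\left(L \right)} = \frac{42348}{49} - \frac{5318 L}{49}$ ($W{\left(L \right)} = -4 + \left(L - 8\right) \left(-140 + \left(-7 + \frac{9 + 5 \cdot 4}{3 + 4} + 2 \left(\frac{9 + 5 \cdot 4}{3 + 4}\right)^{2}\right)\right) = -4 + \left(-8 + L\right) \left(-140 + \left(-7 + \frac{9 + 20}{7} + 2 \left(\frac{9 + 20}{7}\right)^{2}\right)\right) = -4 + \left(-8 + L\right) \left(-140 + \left(-7 + \frac{1}{7} \cdot 29 + 2 \left(\frac{1}{7} \cdot 29\right)^{2}\right)\right) = -4 + \left(-8 + L\right) \left(-140 + \left(-7 + \frac{29}{7} + 2 \left(\frac{29}{7}\right)^{2}\right)\right) = -4 + \left(-8 + L\right) \left(-140 + \left(-7 + \frac{29}{7} + 2 \cdot \frac{841}{49}\right)\right) = -4 + \left(-8 + L\right) \left(-140 + \left(-7 + \frac{29}{7} + \frac{1682}{49}\right)\right) = -4 + \left(-8 + L\right) \left(-140 + \frac{1542}{49}\right) = -4 + \left(-8 + L\right) \left(- \frac{5318}{49}\right) = -4 - \left(- \frac{42544}{49} + \frac{5318 L}{49}\right) = \frac{42348}{49} - \frac{5318 L}{49}$)
$- W{\left(-213 \right)} = - (\frac{42348}{49} - - \frac{1132734}{49}) = - (\frac{42348}{49} + \frac{1132734}{49}) = \left(-1\right) \frac{1175082}{49} = - \frac{1175082}{49}$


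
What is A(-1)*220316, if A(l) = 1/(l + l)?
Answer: -110158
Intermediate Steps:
A(l) = 1/(2*l)
A(-1)*220316 = ((½)/(-1))*220316 = ((½)*(-1))*220316 = -½*220316 = -110158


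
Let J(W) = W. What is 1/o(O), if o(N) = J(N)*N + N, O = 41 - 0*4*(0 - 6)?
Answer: 1/1722 ≈ 0.00058072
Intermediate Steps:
O = 41 (O = 41 - 0*(-6) = 41 - 1*0 = 41 + 0 = 41)
o(N) = N + N² (o(N) = N*N + N = N² + N = N + N²)
1/o(O) = 1/(41*(1 + 41)) = 1/(41*42) = 1/1722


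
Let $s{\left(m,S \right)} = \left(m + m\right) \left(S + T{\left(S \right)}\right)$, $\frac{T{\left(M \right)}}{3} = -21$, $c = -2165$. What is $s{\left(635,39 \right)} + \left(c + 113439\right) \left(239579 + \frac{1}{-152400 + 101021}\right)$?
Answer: $\frac{1369706758074640}{51379} \approx 2.6659 \cdot 10^{10}$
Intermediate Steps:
$T{\left(M \right)} = -63$ ($T{\left(M \right)} = 3 \left(-21\right) = -63$)
$s{\left(m,S \right)} = 2 m \left(-63 + S\right)$ ($s{\left(m,S \right)} = \left(m + m\right) \left(S - 63\right) = 2 m \left(-63 + S\right)$)
$s{\left(635,39 \right)} + \left(c + 113439\right) \left(239579 + \frac{1}{-152400 + 101021}\right) = 2 \cdot 635 \left(-63 + 39\right) + \left(-2165 + 113439\right) \left(239579 + \frac{1}{-152400 + 101021}\right) = 2 \cdot 635 \left(-24\right) + 111274 \left(239579 + \frac{1}{-51379}\right) = -30480 + 111274 \left(239579 - \frac{1}{51379}\right) = -30480 + 111274 \cdot \frac{12309329440}{51379} = -30480 + \frac{1369708324106560}{51379} = \frac{1369706758074640}{51379}$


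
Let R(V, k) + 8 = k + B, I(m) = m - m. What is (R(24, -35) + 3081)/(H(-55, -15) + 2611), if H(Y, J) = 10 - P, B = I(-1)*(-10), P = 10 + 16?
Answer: 3038/2595 ≈ 1.1707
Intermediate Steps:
P = 26
I(m) = 0
B = 0 (B = 0*(-10) = 0)
R(V, k) = -8 + k (R(V, k) = -8 + (k + 0) = -8 + k)
H(Y, J) = -16 (H(Y, J) = 10 - 1*26 = 10 - 26 = -16)
(R(24, -35) + 3081)/(H(-55, -15) + 2611) = ((-8 - 35) + 3081)/(-16 + 2611) = (-43 + 3081)/2595 = 3038*(1/2595) = 3038/2595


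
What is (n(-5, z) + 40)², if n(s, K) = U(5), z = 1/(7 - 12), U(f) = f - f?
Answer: 1600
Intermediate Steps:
U(f) = 0
z = -⅕ (z = 1/(-5) = -⅕ ≈ -0.20000)
n(s, K) = 0
(n(-5, z) + 40)² = (0 + 40)² = 40² = 1600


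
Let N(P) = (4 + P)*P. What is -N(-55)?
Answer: -2805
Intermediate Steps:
N(P) = P*(4 + P)
-N(-55) = -(-55)*(4 - 55) = -(-55)*(-51) = -1*2805 = -2805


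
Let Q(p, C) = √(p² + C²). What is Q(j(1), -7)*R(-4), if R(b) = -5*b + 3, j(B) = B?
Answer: 115*√2 ≈ 162.63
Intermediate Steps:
R(b) = 3 - 5*b
Q(p, C) = √(C² + p²)
Q(j(1), -7)*R(-4) = √((-7)² + 1²)*(3 - 5*(-4)) = √(49 + 1)*(3 + 20) = √50*23 = (5*√2)*23 = 115*√2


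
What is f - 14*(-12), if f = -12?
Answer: 156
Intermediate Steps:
f - 14*(-12) = -12 - 14*(-12) = -12 + 168 = 156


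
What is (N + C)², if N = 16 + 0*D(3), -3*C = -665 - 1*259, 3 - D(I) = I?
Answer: 104976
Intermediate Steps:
D(I) = 3 - I
C = 308 (C = -(-665 - 1*259)/3 = -(-665 - 259)/3 = -⅓*(-924) = 308)
N = 16 (N = 16 + 0*(3 - 1*3) = 16 + 0*(3 - 3) = 16 + 0*0 = 16 + 0 = 16)
(N + C)² = (16 + 308)² = 324² = 104976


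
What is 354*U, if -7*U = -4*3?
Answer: 4248/7 ≈ 606.86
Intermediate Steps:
U = 12/7 (U = -(-4)*3/7 = -1/7*(-12) = 12/7 ≈ 1.7143)
354*U = 354*(12/7) = 4248/7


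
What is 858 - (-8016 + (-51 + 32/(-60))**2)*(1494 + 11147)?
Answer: 15246136561/225 ≈ 6.7761e+7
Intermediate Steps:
858 - (-8016 + (-51 + 32/(-60))**2)*(1494 + 11147) = 858 - (-8016 + (-51 + 32*(-1/60))**2)*12641 = 858 - (-8016 + (-51 - 8/15)**2)*12641 = 858 - (-8016 + (-773/15)**2)*12641 = 858 - (-8016 + 597529/225)*12641 = 858 - (-1206071)*12641/225 = 858 - 1*(-15245943511/225) = 858 + 15245943511/225 = 15246136561/225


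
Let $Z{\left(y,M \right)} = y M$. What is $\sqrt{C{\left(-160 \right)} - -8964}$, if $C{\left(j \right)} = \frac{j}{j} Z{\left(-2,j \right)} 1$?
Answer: $2 \sqrt{2321} \approx 96.354$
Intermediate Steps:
$Z{\left(y,M \right)} = M y$
$C{\left(j \right)} = - 2 j$ ($C{\left(j \right)} = \frac{j}{j} j \left(-2\right) 1 = 1 \left(- 2 j\right) 1 = - 2 j 1 = - 2 j$)
$\sqrt{C{\left(-160 \right)} - -8964} = \sqrt{\left(-2\right) \left(-160\right) - -8964} = \sqrt{320 + 8964} = \sqrt{9284} = 2 \sqrt{2321}$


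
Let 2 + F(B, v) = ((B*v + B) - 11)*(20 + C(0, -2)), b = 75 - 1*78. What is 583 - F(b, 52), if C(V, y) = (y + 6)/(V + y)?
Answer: 3645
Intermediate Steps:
b = -3 (b = 75 - 78 = -3)
C(V, y) = (6 + y)/(V + y)
F(B, v) = -200 + 18*B + 18*B*v (F(B, v) = -2 + ((B*v + B) - 11)*(20 + (6 - 2)/(0 - 2)) = -2 + ((B + B*v) - 11)*(20 + 4/(-2)) = -2 + (-11 + B + B*v)*(20 - ½*4) = -2 + (-11 + B + B*v)*(20 - 2) = -2 + (-11 + B + B*v)*18 = -2 + (-198 + 18*B + 18*B*v) = -200 + 18*B + 18*B*v)
583 - F(b, 52) = 583 - (-200 + 18*(-3) + 18*(-3)*52) = 583 - (-200 - 54 - 2808) = 583 - 1*(-3062) = 583 + 3062 = 3645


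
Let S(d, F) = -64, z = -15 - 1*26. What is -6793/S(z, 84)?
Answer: 6793/64 ≈ 106.14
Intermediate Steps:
z = -41 (z = -15 - 26 = -41)
-6793/S(z, 84) = -6793/(-64) = -6793*(-1/64) = 6793/64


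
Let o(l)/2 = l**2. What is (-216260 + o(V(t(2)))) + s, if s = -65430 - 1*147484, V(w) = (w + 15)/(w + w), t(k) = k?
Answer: -3433103/8 ≈ -4.2914e+5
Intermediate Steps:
V(w) = (15 + w)/(2*w) (V(w) = (15 + w)/((2*w)) = (15 + w)*(1/(2*w)) = (15 + w)/(2*w))
s = -212914 (s = -65430 - 147484 = -212914)
o(l) = 2*l**2
(-216260 + o(V(t(2)))) + s = (-216260 + 2*((1/2)*(15 + 2)/2)**2) - 212914 = (-216260 + 2*((1/2)*(1/2)*17)**2) - 212914 = (-216260 + 2*(17/4)**2) - 212914 = (-216260 + 2*(289/16)) - 212914 = (-216260 + 289/8) - 212914 = -1729791/8 - 212914 = -3433103/8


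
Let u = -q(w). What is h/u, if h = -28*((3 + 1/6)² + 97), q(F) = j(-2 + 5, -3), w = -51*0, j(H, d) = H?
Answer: 26971/27 ≈ 998.93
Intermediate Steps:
w = 0
q(F) = 3 (q(F) = -2 + 5 = 3)
h = -26971/9 (h = -28*((3 + 1*(⅙))² + 97) = -28*((3 + ⅙)² + 97) = -28*((19/6)² + 97) = -28*(361/36 + 97) = -28*3853/36 = -26971/9 ≈ -2996.8)
u = -3 (u = -1*3 = -3)
h/u = -26971/9/(-3) = -26971/9*(-⅓) = 26971/27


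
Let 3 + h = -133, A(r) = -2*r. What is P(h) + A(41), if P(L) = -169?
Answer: -251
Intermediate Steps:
h = -136 (h = -3 - 133 = -136)
P(h) + A(41) = -169 - 2*41 = -169 - 82 = -251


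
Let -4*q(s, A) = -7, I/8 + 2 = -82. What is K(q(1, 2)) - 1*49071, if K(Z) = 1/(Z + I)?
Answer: -131559355/2681 ≈ -49071.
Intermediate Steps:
I = -672 (I = -16 + 8*(-82) = -16 - 656 = -672)
q(s, A) = 7/4 (q(s, A) = -¼*(-7) = 7/4)
K(Z) = 1/(-672 + Z) (K(Z) = 1/(Z - 672) = 1/(-672 + Z))
K(q(1, 2)) - 1*49071 = 1/(-672 + 7/4) - 1*49071 = 1/(-2681/4) - 49071 = -4/2681 - 49071 = -131559355/2681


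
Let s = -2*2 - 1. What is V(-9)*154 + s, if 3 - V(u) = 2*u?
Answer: 3229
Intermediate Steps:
V(u) = 3 - 2*u
s = -5 (s = -4 - 1 = -5)
V(-9)*154 + s = (3 - 2*(-9))*154 - 5 = (3 + 18)*154 - 5 = 21*154 - 5 = 3234 - 5 = 3229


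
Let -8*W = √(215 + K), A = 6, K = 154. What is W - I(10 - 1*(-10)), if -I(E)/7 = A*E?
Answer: 840 - 3*√41/8 ≈ 837.60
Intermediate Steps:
I(E) = -42*E
W = -3*√41/8 (W = -√(215 + 154)/8 = -3*√41/8 ≈ -2.4012)
W - I(10 - 1*(-10)) = -3*√41/8 - (-42)*(10 - 1*(-10)) = -3*√41/8 - (-42)*(10 + 10) = -3*√41/8 - (-42)*20 = -3*√41/8 - 1*(-840) = -3*√41/8 + 840 = 840 - 3*√41/8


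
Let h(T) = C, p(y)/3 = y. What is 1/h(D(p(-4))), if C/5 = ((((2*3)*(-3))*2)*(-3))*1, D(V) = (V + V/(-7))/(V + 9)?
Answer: 1/540 ≈ 0.0018519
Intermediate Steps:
p(y) = 3*y
D(V) = 6*V/(7*(9 + V)) (D(V) = (V + V*(-1/7))/(9 + V) = (V - V/7)/(9 + V) = (6*V/7)/(9 + V) = 6*V/(7*(9 + V)))
C = 540 (C = 5*(((((2*3)*(-3))*2)*(-3))*1) = 5*((((6*(-3))*2)*(-3))*1) = 5*((-18*2*(-3))*1) = 5*(-36*(-3)*1) = 5*(108*1) = 5*108 = 540)
h(T) = 540
1/h(D(p(-4))) = 1/540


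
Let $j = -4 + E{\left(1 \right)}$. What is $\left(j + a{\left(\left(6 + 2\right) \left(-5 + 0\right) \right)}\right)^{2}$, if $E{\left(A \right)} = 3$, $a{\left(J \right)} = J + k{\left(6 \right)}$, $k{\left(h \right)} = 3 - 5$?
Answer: $1849$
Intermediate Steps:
$k{\left(h \right)} = -2$
$a{\left(J \right)} = -2 + J$ ($a{\left(J \right)} = J - 2 = -2 + J$)
$j = -1$ ($j = -4 + 3 = -1$)
$\left(j + a{\left(\left(6 + 2\right) \left(-5 + 0\right) \right)}\right)^{2} = \left(-1 + \left(-2 + \left(6 + 2\right) \left(-5 + 0\right)\right)\right)^{2} = \left(-1 + \left(-2 + 8 \left(-5\right)\right)\right)^{2} = \left(-1 - 42\right)^{2} = \left(-43\right)^{2} = 1849$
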